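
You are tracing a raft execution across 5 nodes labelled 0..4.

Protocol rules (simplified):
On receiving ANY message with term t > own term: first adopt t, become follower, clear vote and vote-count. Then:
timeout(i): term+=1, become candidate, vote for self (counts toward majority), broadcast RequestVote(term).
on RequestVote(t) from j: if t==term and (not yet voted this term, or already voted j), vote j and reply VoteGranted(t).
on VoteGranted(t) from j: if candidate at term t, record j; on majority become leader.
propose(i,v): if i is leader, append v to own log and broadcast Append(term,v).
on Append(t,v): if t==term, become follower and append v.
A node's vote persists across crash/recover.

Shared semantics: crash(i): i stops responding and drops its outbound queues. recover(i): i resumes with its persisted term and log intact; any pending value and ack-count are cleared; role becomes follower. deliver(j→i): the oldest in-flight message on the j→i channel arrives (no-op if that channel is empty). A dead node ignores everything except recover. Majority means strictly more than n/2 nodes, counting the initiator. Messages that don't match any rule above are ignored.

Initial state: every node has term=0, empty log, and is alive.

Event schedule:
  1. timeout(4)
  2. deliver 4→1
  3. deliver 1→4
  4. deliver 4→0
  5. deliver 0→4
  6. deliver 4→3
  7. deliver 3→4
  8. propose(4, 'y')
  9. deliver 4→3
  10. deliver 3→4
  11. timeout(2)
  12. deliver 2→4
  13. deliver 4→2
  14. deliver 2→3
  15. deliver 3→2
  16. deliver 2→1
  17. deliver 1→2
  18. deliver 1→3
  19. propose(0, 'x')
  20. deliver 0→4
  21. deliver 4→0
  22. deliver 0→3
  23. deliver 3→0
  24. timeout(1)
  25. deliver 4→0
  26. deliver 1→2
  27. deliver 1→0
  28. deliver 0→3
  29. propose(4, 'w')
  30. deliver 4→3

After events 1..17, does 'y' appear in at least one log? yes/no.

step 1 timeout(4): 4={cand,t=1,log=-}
step 2 deliver 4→1: 1={foll,t=1,log=-}
step 3 deliver 1→4: —
step 4 deliver 4→0: 0={foll,t=1,log=-}
step 5 deliver 0→4: 4={lead,t=1,log=-}
step 6 deliver 4→3: 3={foll,t=1,log=-}
step 7 deliver 3→4: —
step 8 propose(4,'y'): 4={lead,t=1,log=y}
step 9 deliver 4→3: 3={foll,t=1,log=y}
step 10 deliver 3→4: —
step 11 timeout(2): 2={cand,t=1,log=-}
step 12 deliver 2→4: —
step 13 deliver 4→2: —
step 14 deliver 2→3: —
step 15 deliver 3→2: —
step 16 deliver 2→1: —
step 17 deliver 1→2: —

yes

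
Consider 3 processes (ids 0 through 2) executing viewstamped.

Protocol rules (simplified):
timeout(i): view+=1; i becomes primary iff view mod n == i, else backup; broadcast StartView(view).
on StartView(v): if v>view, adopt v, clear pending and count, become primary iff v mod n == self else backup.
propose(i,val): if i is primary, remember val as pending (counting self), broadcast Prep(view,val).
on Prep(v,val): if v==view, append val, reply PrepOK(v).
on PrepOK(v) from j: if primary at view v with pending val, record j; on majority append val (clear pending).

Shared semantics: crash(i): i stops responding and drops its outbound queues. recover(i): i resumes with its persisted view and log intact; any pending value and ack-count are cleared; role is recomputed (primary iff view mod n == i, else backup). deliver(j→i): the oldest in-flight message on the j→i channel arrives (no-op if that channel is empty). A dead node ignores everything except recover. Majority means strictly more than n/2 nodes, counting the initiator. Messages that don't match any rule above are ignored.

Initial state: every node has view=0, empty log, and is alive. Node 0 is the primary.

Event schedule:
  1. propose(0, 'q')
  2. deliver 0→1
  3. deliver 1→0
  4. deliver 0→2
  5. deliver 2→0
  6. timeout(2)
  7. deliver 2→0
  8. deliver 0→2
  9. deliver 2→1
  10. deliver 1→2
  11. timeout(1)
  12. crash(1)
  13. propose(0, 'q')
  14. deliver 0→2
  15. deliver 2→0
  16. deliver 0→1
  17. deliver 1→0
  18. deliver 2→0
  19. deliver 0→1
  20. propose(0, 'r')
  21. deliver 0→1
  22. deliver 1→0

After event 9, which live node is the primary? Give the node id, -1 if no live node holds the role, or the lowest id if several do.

[1] propose(0,'q') → ∅
[2] deliver 0→1 → N1(back v0 [q])
[3] deliver 1→0 → N0(prim v0 [q])
[4] deliver 0→2 → N2(back v0 [q])
[5] deliver 2→0 → ∅
[6] timeout(2) → N2(back v1 [q])
[7] deliver 2→0 → N0(back v1 [q])
[8] deliver 0→2 → ∅
[9] deliver 2→1 → N1(prim v1 [q])

1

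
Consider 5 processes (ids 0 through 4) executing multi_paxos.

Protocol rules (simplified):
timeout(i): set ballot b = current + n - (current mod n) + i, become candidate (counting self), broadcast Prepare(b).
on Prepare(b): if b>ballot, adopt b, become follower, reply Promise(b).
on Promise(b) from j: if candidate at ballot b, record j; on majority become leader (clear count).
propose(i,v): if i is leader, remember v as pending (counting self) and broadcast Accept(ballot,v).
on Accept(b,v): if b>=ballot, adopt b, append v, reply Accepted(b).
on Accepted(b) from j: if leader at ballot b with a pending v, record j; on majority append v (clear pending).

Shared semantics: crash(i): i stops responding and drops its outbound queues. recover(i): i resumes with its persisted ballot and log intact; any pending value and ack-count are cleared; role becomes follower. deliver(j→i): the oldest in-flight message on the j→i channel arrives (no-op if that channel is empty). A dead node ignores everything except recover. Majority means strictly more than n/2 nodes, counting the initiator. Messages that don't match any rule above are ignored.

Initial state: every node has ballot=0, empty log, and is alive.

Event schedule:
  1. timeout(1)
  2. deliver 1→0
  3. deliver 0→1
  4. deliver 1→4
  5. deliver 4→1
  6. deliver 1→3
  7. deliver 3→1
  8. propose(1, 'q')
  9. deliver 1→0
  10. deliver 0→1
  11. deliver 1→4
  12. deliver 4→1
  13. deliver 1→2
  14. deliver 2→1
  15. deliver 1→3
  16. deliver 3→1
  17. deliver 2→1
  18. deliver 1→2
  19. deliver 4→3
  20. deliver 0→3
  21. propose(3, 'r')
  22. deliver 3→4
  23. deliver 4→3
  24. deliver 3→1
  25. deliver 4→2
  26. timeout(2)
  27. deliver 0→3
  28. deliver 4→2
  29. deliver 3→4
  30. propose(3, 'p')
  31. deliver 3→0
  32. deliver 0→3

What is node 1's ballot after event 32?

6

after 1 — timeout(1): n1:cand/b6/[-]
after 2 — deliver 1→0: n0:foll/b6/[-]
after 3 — deliver 0→1: ·
after 4 — deliver 1→4: n4:foll/b6/[-]
after 5 — deliver 4→1: n1:lead/b6/[-]
after 6 — deliver 1→3: n3:foll/b6/[-]
after 7 — deliver 3→1: ·
after 8 — propose(1,'q'): ·
after 9 — deliver 1→0: n0:foll/b6/[q]
after 10 — deliver 0→1: ·
after 11 — deliver 1→4: n4:foll/b6/[q]
after 12 — deliver 4→1: n1:lead/b6/[q]
after 13 — deliver 1→2: n2:foll/b6/[-]
after 14 — deliver 2→1: ·
after 15 — deliver 1→3: n3:foll/b6/[q]
after 16 — deliver 3→1: ·
after 17 — deliver 2→1: ·
after 18 — deliver 1→2: n2:foll/b6/[q]
after 19 — deliver 4→3: ·
after 20 — deliver 0→3: ·
after 21 — propose(3,'r'): ·
after 22 — deliver 3→4: ·
after 23 — deliver 4→3: ·
after 24 — deliver 3→1: ·
after 25 — deliver 4→2: ·
after 26 — timeout(2): n2:cand/b12/[q]
after 27 — deliver 0→3: ·
after 28 — deliver 4→2: ·
after 29 — deliver 3→4: ·
after 30 — propose(3,'p'): ·
after 31 — deliver 3→0: ·
after 32 — deliver 0→3: ·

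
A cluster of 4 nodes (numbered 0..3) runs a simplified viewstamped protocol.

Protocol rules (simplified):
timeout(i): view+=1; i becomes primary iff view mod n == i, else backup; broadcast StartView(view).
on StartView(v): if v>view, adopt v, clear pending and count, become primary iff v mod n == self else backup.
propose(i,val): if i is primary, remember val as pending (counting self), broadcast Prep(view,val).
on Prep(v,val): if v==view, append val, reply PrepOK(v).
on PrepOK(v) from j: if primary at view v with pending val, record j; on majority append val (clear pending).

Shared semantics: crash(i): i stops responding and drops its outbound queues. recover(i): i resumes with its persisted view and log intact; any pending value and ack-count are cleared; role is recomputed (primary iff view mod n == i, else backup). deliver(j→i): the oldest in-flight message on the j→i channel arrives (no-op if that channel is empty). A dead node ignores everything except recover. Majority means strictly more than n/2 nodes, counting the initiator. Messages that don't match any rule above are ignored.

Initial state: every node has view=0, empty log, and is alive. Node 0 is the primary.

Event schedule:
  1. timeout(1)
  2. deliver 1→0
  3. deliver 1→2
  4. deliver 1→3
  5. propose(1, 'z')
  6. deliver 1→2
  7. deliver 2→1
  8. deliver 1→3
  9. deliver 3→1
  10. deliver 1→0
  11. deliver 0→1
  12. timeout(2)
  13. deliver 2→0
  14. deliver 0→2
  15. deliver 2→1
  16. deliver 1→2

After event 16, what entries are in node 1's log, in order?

after 1 — timeout(1): n1:prim/v1/[-]
after 2 — deliver 1→0: n0:back/v1/[-]
after 3 — deliver 1→2: n2:back/v1/[-]
after 4 — deliver 1→3: n3:back/v1/[-]
after 5 — propose(1,'z'): ·
after 6 — deliver 1→2: n2:back/v1/[z]
after 7 — deliver 2→1: ·
after 8 — deliver 1→3: n3:back/v1/[z]
after 9 — deliver 3→1: n1:prim/v1/[z]
after 10 — deliver 1→0: n0:back/v1/[z]
after 11 — deliver 0→1: ·
after 12 — timeout(2): n2:prim/v2/[z]
after 13 — deliver 2→0: n0:back/v2/[z]
after 14 — deliver 0→2: ·
after 15 — deliver 2→1: n1:back/v2/[z]
after 16 — deliver 1→2: ·

z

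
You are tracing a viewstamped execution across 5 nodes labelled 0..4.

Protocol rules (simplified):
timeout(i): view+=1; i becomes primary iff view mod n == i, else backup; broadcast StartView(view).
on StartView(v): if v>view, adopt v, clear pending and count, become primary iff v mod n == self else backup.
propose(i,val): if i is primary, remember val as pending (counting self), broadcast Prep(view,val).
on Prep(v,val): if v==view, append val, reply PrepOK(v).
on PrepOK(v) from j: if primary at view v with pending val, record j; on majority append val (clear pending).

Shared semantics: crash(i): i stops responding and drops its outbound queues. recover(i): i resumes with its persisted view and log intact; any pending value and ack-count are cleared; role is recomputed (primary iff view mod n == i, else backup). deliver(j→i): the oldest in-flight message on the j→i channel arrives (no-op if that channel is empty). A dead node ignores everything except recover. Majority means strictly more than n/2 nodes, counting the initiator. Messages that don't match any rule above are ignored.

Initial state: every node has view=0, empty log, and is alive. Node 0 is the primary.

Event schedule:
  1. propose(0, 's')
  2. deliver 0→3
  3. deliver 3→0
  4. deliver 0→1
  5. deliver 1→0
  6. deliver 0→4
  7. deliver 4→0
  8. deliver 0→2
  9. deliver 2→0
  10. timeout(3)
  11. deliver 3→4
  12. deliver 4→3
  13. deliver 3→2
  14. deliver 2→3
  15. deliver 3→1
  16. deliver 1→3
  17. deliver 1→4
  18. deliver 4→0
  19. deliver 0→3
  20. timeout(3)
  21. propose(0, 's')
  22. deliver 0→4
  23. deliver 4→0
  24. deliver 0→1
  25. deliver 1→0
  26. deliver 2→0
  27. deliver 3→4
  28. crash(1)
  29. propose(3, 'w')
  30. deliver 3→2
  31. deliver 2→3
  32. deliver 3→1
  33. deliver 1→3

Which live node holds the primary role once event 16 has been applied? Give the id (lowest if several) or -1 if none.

[1] propose(0,'s') → ∅
[2] deliver 0→3 → N3(back v0 [s])
[3] deliver 3→0 → ∅
[4] deliver 0→1 → N1(back v0 [s])
[5] deliver 1→0 → N0(prim v0 [s])
[6] deliver 0→4 → N4(back v0 [s])
[7] deliver 4→0 → ∅
[8] deliver 0→2 → N2(back v0 [s])
[9] deliver 2→0 → ∅
[10] timeout(3) → N3(back v1 [s])
[11] deliver 3→4 → N4(back v1 [s])
[12] deliver 4→3 → ∅
[13] deliver 3→2 → N2(back v1 [s])
[14] deliver 2→3 → ∅
[15] deliver 3→1 → N1(prim v1 [s])
[16] deliver 1→3 → ∅

0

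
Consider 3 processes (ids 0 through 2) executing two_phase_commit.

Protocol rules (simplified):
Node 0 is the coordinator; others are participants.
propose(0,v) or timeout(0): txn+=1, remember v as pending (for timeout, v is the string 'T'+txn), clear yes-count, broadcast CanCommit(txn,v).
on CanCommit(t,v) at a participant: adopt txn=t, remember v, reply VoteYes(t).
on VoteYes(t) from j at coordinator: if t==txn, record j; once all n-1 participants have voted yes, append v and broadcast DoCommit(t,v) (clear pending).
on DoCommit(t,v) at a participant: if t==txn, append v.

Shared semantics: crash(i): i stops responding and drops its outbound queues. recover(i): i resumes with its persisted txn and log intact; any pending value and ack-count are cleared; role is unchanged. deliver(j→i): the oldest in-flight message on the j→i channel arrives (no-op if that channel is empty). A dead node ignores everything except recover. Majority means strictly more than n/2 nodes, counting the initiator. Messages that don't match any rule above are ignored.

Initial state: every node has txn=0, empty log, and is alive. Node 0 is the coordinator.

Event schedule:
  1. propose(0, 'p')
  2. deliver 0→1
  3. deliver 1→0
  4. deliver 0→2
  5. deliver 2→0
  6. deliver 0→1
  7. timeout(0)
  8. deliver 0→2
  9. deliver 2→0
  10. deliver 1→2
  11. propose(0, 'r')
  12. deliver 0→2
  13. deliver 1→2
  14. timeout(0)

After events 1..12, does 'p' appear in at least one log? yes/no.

[1] propose(0,'p') → N0(coor t1 [-])
[2] deliver 0→1 → N1(part t1 [-])
[3] deliver 1→0 → ∅
[4] deliver 0→2 → N2(part t1 [-])
[5] deliver 2→0 → N0(coor t1 [p])
[6] deliver 0→1 → N1(part t1 [p])
[7] timeout(0) → N0(coor t2 [p])
[8] deliver 0→2 → N2(part t1 [p])
[9] deliver 2→0 → ∅
[10] deliver 1→2 → ∅
[11] propose(0,'r') → N0(coor t3 [p])
[12] deliver 0→2 → N2(part t2 [p])

yes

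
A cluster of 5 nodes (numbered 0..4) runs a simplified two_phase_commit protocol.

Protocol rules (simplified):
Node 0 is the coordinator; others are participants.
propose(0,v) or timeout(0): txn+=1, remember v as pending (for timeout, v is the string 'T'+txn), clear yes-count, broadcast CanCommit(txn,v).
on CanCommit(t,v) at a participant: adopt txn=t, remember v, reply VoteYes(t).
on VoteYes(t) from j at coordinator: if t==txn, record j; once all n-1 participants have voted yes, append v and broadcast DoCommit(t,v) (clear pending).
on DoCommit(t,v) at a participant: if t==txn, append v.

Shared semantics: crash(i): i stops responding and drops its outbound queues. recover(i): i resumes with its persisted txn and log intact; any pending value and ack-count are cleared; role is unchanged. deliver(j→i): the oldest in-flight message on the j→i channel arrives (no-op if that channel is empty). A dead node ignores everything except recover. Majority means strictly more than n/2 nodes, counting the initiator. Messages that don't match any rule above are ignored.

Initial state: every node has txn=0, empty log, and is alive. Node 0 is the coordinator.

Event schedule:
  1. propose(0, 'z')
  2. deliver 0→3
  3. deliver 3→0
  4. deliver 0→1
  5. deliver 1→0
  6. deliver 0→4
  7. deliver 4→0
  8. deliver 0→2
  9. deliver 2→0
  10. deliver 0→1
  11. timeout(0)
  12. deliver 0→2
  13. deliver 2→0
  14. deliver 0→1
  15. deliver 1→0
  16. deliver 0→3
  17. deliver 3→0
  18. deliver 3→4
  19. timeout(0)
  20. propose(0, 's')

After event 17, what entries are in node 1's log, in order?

[1] propose(0,'z') → N0(coor t1 [-])
[2] deliver 0→3 → N3(part t1 [-])
[3] deliver 3→0 → ∅
[4] deliver 0→1 → N1(part t1 [-])
[5] deliver 1→0 → ∅
[6] deliver 0→4 → N4(part t1 [-])
[7] deliver 4→0 → ∅
[8] deliver 0→2 → N2(part t1 [-])
[9] deliver 2→0 → N0(coor t1 [z])
[10] deliver 0→1 → N1(part t1 [z])
[11] timeout(0) → N0(coor t2 [z])
[12] deliver 0→2 → N2(part t1 [z])
[13] deliver 2→0 → ∅
[14] deliver 0→1 → N1(part t2 [z])
[15] deliver 1→0 → ∅
[16] deliver 0→3 → N3(part t1 [z])
[17] deliver 3→0 → ∅

z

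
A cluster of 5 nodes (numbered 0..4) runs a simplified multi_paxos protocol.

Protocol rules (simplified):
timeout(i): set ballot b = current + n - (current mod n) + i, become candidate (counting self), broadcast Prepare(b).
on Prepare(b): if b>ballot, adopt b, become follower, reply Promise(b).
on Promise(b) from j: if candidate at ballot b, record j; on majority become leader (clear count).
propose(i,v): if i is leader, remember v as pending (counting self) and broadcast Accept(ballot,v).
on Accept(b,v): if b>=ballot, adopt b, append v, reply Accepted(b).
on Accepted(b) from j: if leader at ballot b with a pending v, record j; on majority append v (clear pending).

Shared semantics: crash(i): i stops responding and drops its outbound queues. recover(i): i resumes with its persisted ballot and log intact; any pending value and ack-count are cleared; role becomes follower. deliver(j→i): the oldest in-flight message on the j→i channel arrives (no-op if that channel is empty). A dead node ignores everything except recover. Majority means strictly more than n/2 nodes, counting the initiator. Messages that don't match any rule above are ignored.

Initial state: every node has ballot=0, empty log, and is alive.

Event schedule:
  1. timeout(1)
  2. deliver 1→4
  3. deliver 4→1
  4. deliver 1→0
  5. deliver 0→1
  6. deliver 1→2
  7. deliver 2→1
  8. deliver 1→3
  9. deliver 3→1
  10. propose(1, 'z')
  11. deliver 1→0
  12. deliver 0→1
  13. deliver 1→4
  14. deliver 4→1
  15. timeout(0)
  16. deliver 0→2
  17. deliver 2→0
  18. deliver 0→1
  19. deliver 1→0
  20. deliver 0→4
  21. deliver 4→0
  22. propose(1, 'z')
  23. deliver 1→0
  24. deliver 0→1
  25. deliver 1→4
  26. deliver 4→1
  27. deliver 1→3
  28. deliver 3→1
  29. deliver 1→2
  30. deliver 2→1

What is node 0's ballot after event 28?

1. timeout(1):  <1:cand b6 ->
2. deliver 1→4:  <4:foll b6 ->
3. deliver 4→1:  nop
4. deliver 1→0:  <0:foll b6 ->
5. deliver 0→1:  <1:lead b6 ->
6. deliver 1→2:  <2:foll b6 ->
7. deliver 2→1:  nop
8. deliver 1→3:  <3:foll b6 ->
9. deliver 3→1:  nop
10. propose(1,'z'):  nop
11. deliver 1→0:  <0:foll b6 z>
12. deliver 0→1:  nop
13. deliver 1→4:  <4:foll b6 z>
14. deliver 4→1:  <1:lead b6 z>
15. timeout(0):  <0:cand b10 z>
16. deliver 0→2:  <2:foll b10 ->
17. deliver 2→0:  nop
18. deliver 0→1:  <1:foll b10 z>
19. deliver 1→0:  <0:lead b10 z>
20. deliver 0→4:  <4:foll b10 z>
21. deliver 4→0:  nop
22. propose(1,'z'):  nop
23. deliver 1→0:  nop
24. deliver 0→1:  nop
25. deliver 1→4:  nop
26. deliver 4→1:  nop
27. deliver 1→3:  <3:foll b6 z>
28. deliver 3→1:  nop

10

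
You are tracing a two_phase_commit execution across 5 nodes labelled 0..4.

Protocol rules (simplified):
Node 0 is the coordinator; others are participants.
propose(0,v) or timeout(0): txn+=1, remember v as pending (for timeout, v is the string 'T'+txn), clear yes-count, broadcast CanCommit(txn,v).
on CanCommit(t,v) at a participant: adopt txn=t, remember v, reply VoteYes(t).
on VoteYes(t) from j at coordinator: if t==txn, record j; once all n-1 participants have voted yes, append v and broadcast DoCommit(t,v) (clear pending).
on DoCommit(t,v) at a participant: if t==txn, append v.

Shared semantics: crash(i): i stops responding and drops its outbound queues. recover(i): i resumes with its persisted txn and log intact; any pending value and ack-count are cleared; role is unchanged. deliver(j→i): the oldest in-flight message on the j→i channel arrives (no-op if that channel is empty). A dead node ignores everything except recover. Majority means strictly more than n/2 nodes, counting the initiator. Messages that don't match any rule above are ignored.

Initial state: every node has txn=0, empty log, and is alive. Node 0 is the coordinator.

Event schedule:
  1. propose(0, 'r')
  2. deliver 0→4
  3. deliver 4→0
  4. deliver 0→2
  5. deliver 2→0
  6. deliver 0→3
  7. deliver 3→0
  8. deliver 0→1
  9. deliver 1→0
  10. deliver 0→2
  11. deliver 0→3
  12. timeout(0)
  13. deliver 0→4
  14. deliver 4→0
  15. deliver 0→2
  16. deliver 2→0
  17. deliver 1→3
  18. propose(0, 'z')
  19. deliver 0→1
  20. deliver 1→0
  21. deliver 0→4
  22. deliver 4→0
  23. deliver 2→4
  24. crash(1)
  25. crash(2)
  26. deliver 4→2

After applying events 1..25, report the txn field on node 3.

step 1 propose(0,'r'): 0={coor,t=1,log=-}
step 2 deliver 0→4: 4={part,t=1,log=-}
step 3 deliver 4→0: —
step 4 deliver 0→2: 2={part,t=1,log=-}
step 5 deliver 2→0: —
step 6 deliver 0→3: 3={part,t=1,log=-}
step 7 deliver 3→0: —
step 8 deliver 0→1: 1={part,t=1,log=-}
step 9 deliver 1→0: 0={coor,t=1,log=r}
step 10 deliver 0→2: 2={part,t=1,log=r}
step 11 deliver 0→3: 3={part,t=1,log=r}
step 12 timeout(0): 0={coor,t=2,log=r}
step 13 deliver 0→4: 4={part,t=1,log=r}
step 14 deliver 4→0: —
step 15 deliver 0→2: 2={part,t=2,log=r}
step 16 deliver 2→0: —
step 17 deliver 1→3: —
step 18 propose(0,'z'): 0={coor,t=3,log=r}
step 19 deliver 0→1: 1={part,t=1,log=r}
step 20 deliver 1→0: —
step 21 deliver 0→4: 4={part,t=2,log=r}
step 22 deliver 4→0: —
step 23 deliver 2→4: —
step 24 crash(1): 1={✗part,t=1,log=r}
step 25 crash(2): 2={✗part,t=2,log=r}

1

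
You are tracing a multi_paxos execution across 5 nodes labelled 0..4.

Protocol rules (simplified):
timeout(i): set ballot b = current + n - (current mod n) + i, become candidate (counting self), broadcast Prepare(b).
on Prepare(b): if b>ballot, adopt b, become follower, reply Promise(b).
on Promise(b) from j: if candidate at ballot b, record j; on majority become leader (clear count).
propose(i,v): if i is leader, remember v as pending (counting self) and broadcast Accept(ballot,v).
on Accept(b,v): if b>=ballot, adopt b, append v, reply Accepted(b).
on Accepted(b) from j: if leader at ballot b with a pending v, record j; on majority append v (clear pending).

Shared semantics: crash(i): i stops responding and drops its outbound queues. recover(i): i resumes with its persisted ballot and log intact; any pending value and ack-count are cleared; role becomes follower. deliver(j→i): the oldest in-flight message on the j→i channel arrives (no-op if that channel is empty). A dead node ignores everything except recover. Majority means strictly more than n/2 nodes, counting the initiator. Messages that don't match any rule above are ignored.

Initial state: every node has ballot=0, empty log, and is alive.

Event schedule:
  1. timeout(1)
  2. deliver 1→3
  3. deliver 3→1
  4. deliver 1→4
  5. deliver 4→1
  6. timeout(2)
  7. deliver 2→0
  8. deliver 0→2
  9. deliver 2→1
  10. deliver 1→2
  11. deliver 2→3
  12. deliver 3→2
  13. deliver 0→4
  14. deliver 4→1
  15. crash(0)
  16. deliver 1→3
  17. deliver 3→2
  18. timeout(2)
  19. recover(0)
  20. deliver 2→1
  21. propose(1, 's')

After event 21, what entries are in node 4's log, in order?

empty

1. timeout(1):  <1:cand b6 ->
2. deliver 1→3:  <3:foll b6 ->
3. deliver 3→1:  nop
4. deliver 1→4:  <4:foll b6 ->
5. deliver 4→1:  <1:lead b6 ->
6. timeout(2):  <2:cand b7 ->
7. deliver 2→0:  <0:foll b7 ->
8. deliver 0→2:  nop
9. deliver 2→1:  <1:foll b7 ->
10. deliver 1→2:  nop
11. deliver 2→3:  <3:foll b7 ->
12. deliver 3→2:  <2:lead b7 ->
13. deliver 0→4:  nop
14. deliver 4→1:  nop
15. crash(0):  <0:✗foll b7 ->
16. deliver 1→3:  nop
17. deliver 3→2:  nop
18. timeout(2):  <2:cand b12 ->
19. recover(0):  <0:foll b7 ->
20. deliver 2→1:  <1:foll b12 ->
21. propose(1,'s'):  nop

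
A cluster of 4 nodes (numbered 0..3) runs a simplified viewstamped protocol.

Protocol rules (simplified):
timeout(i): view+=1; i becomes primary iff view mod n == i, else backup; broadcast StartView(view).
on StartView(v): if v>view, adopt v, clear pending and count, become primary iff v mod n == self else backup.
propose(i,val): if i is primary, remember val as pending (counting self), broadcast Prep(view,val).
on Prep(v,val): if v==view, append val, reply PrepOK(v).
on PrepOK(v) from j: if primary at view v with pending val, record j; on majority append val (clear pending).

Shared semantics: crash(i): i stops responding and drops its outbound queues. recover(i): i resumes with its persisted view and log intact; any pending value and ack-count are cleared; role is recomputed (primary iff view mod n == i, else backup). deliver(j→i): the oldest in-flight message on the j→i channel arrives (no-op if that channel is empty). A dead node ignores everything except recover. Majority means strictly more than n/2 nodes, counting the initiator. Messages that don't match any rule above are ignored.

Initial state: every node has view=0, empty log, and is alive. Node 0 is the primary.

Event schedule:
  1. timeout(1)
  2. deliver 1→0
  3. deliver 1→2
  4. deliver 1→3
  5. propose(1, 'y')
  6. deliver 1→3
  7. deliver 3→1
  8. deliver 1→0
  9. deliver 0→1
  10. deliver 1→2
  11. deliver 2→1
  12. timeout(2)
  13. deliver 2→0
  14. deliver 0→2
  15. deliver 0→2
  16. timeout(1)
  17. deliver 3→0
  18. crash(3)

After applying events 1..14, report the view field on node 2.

2

step 1 timeout(1): 1={prim,v=1,log=-}
step 2 deliver 1→0: 0={back,v=1,log=-}
step 3 deliver 1→2: 2={back,v=1,log=-}
step 4 deliver 1→3: 3={back,v=1,log=-}
step 5 propose(1,'y'): —
step 6 deliver 1→3: 3={back,v=1,log=y}
step 7 deliver 3→1: —
step 8 deliver 1→0: 0={back,v=1,log=y}
step 9 deliver 0→1: 1={prim,v=1,log=y}
step 10 deliver 1→2: 2={back,v=1,log=y}
step 11 deliver 2→1: —
step 12 timeout(2): 2={prim,v=2,log=y}
step 13 deliver 2→0: 0={back,v=2,log=y}
step 14 deliver 0→2: —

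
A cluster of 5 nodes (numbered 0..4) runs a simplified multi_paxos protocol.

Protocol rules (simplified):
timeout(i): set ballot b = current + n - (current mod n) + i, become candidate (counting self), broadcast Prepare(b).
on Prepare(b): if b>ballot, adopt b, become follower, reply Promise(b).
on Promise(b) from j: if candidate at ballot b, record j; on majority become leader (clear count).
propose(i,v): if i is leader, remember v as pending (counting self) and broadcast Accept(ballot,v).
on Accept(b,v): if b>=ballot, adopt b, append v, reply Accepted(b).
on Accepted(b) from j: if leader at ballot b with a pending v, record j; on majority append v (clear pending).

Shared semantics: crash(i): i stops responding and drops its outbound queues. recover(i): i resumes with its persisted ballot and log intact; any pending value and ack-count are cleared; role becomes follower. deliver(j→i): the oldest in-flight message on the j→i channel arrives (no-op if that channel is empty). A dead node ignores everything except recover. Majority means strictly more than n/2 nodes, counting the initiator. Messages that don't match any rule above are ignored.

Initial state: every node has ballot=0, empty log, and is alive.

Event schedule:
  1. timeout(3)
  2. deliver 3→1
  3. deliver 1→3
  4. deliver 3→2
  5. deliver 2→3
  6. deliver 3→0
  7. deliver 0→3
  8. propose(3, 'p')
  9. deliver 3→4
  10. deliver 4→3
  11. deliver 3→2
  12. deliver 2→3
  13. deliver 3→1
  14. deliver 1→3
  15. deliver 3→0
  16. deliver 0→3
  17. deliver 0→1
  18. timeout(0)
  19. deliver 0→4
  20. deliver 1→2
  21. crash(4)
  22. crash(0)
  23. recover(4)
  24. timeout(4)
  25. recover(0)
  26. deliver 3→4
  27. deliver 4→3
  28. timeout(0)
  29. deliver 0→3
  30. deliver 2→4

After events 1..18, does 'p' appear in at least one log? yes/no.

1. timeout(3):  <3:cand b8 ->
2. deliver 3→1:  <1:foll b8 ->
3. deliver 1→3:  nop
4. deliver 3→2:  <2:foll b8 ->
5. deliver 2→3:  <3:lead b8 ->
6. deliver 3→0:  <0:foll b8 ->
7. deliver 0→3:  nop
8. propose(3,'p'):  nop
9. deliver 3→4:  <4:foll b8 ->
10. deliver 4→3:  nop
11. deliver 3→2:  <2:foll b8 p>
12. deliver 2→3:  nop
13. deliver 3→1:  <1:foll b8 p>
14. deliver 1→3:  <3:lead b8 p>
15. deliver 3→0:  <0:foll b8 p>
16. deliver 0→3:  nop
17. deliver 0→1:  nop
18. timeout(0):  <0:cand b10 p>

yes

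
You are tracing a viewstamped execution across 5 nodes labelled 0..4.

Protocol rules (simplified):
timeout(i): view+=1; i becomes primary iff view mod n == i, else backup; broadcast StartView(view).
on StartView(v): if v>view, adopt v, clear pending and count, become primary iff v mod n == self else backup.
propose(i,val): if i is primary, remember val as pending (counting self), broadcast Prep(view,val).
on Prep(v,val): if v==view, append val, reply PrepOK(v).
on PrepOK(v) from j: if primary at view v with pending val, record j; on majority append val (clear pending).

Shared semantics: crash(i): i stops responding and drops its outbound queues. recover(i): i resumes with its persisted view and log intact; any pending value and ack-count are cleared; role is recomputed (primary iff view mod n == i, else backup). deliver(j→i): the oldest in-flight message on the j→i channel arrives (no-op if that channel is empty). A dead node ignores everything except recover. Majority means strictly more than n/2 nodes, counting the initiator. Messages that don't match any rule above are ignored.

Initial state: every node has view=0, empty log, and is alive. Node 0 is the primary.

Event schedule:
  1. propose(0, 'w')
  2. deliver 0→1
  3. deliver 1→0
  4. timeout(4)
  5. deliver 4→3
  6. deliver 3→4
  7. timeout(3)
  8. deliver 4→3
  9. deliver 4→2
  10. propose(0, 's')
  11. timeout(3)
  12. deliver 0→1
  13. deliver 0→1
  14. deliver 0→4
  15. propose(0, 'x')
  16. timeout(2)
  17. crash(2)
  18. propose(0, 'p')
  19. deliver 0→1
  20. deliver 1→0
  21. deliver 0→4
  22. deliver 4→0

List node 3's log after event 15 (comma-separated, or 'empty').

empty

step 1 propose(0,'w'): —
step 2 deliver 0→1: 1={back,v=0,log=w}
step 3 deliver 1→0: —
step 4 timeout(4): 4={back,v=1,log=-}
step 5 deliver 4→3: 3={back,v=1,log=-}
step 6 deliver 3→4: —
step 7 timeout(3): 3={back,v=2,log=-}
step 8 deliver 4→3: —
step 9 deliver 4→2: 2={back,v=1,log=-}
step 10 propose(0,'s'): —
step 11 timeout(3): 3={prim,v=3,log=-}
step 12 deliver 0→1: 1={back,v=0,log=w,s}
step 13 deliver 0→1: —
step 14 deliver 0→4: —
step 15 propose(0,'x'): —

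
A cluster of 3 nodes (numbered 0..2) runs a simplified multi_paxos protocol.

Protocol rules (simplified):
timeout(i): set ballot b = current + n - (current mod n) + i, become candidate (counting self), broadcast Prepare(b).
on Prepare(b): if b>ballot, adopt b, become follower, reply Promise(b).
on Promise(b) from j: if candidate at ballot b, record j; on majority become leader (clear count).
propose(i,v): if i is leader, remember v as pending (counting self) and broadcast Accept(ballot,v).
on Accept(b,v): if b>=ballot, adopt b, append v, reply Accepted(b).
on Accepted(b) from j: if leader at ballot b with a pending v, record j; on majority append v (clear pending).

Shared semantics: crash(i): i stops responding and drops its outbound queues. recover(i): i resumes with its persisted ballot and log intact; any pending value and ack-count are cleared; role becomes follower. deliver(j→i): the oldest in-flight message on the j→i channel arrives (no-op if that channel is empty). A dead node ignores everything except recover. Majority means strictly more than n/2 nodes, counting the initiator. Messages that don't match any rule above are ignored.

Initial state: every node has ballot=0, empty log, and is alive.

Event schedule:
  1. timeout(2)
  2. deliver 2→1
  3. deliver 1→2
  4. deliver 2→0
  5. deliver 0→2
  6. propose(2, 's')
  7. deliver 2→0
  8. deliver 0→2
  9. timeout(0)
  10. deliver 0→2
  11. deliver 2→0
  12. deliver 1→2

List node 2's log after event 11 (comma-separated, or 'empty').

s

step 1 timeout(2): 2={cand,b=5,log=-}
step 2 deliver 2→1: 1={foll,b=5,log=-}
step 3 deliver 1→2: 2={lead,b=5,log=-}
step 4 deliver 2→0: 0={foll,b=5,log=-}
step 5 deliver 0→2: —
step 6 propose(2,'s'): —
step 7 deliver 2→0: 0={foll,b=5,log=s}
step 8 deliver 0→2: 2={lead,b=5,log=s}
step 9 timeout(0): 0={cand,b=6,log=s}
step 10 deliver 0→2: 2={foll,b=6,log=s}
step 11 deliver 2→0: 0={lead,b=6,log=s}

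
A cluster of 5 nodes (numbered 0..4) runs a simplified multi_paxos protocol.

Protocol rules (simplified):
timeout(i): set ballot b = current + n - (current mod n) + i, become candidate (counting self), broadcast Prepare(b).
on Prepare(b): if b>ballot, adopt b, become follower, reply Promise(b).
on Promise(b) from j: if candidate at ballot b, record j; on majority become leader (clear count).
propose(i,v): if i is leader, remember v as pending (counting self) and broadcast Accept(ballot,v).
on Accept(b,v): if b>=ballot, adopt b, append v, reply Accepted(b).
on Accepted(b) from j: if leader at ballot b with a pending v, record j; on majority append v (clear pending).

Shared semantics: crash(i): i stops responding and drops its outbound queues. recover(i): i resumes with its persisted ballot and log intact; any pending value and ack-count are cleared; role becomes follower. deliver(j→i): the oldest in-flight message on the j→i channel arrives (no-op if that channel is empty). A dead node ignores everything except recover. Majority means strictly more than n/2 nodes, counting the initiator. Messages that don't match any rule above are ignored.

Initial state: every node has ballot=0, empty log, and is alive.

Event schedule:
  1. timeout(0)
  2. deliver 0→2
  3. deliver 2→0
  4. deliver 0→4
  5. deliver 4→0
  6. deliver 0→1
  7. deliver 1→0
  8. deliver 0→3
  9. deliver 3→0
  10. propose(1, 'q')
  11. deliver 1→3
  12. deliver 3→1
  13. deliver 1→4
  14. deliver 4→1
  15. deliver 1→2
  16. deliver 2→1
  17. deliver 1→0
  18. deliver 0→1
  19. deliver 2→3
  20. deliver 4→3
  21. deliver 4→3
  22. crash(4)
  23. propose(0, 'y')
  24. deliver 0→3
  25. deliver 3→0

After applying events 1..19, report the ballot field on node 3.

5

e1 timeout(0): 0[cand,b=5,-]
e2 deliver 0→2: 2[foll,b=5,-]
e3 deliver 2→0: ·
e4 deliver 0→4: 4[foll,b=5,-]
e5 deliver 4→0: 0[lead,b=5,-]
e6 deliver 0→1: 1[foll,b=5,-]
e7 deliver 1→0: ·
e8 deliver 0→3: 3[foll,b=5,-]
e9 deliver 3→0: ·
e10 propose(1,'q'): ·
e11 deliver 1→3: ·
e12 deliver 3→1: ·
e13 deliver 1→4: ·
e14 deliver 4→1: ·
e15 deliver 1→2: ·
e16 deliver 2→1: ·
e17 deliver 1→0: ·
e18 deliver 0→1: ·
e19 deliver 2→3: ·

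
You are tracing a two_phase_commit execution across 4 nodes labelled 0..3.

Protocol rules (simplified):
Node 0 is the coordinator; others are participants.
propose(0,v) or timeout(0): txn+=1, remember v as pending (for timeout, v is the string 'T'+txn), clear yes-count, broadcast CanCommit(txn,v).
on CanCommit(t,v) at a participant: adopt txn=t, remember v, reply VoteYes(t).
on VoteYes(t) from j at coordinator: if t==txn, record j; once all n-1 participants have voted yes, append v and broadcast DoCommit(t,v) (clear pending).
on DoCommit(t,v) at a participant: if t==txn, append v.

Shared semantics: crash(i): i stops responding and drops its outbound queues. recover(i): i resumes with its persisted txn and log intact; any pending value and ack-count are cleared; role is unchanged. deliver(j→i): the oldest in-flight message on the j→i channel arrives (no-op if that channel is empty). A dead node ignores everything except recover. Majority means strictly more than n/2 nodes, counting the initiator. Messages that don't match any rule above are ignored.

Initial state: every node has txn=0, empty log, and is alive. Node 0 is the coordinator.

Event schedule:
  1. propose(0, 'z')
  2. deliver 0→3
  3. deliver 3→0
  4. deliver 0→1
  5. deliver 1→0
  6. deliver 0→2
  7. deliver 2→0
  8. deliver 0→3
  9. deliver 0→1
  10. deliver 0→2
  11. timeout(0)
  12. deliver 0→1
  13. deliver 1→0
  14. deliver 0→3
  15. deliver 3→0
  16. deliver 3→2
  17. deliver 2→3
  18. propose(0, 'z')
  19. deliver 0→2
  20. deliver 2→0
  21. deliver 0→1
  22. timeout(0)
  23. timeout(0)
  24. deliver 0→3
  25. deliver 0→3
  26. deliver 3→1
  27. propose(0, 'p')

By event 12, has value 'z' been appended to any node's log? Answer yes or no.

after 1 — propose(0,'z'): n0:coor/t1/[-]
after 2 — deliver 0→3: n3:part/t1/[-]
after 3 — deliver 3→0: ·
after 4 — deliver 0→1: n1:part/t1/[-]
after 5 — deliver 1→0: ·
after 6 — deliver 0→2: n2:part/t1/[-]
after 7 — deliver 2→0: n0:coor/t1/[z]
after 8 — deliver 0→3: n3:part/t1/[z]
after 9 — deliver 0→1: n1:part/t1/[z]
after 10 — deliver 0→2: n2:part/t1/[z]
after 11 — timeout(0): n0:coor/t2/[z]
after 12 — deliver 0→1: n1:part/t2/[z]

yes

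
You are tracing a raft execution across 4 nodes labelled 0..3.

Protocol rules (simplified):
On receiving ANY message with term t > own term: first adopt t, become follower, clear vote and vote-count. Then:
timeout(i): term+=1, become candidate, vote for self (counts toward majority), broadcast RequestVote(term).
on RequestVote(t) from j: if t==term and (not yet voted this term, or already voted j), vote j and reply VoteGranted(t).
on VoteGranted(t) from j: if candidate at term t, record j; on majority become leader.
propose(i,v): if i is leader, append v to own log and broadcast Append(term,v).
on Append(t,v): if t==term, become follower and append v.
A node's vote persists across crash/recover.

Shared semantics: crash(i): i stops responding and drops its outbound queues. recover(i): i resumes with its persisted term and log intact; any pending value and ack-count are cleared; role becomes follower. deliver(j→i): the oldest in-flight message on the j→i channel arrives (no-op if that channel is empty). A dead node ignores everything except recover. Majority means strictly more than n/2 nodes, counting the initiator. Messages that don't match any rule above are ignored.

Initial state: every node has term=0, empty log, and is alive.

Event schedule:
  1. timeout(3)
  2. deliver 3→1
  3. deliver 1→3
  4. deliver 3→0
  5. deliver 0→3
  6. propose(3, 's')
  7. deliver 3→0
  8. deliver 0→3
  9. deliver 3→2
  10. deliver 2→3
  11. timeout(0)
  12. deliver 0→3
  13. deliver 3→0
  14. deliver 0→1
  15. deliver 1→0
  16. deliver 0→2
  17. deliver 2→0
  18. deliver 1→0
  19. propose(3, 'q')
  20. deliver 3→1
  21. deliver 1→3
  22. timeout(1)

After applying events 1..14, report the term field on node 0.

2

step 1 timeout(3): 3={cand,t=1,log=-}
step 2 deliver 3→1: 1={foll,t=1,log=-}
step 3 deliver 1→3: —
step 4 deliver 3→0: 0={foll,t=1,log=-}
step 5 deliver 0→3: 3={lead,t=1,log=-}
step 6 propose(3,'s'): 3={lead,t=1,log=s}
step 7 deliver 3→0: 0={foll,t=1,log=s}
step 8 deliver 0→3: —
step 9 deliver 3→2: 2={foll,t=1,log=-}
step 10 deliver 2→3: —
step 11 timeout(0): 0={cand,t=2,log=s}
step 12 deliver 0→3: 3={foll,t=2,log=s}
step 13 deliver 3→0: —
step 14 deliver 0→1: 1={foll,t=2,log=-}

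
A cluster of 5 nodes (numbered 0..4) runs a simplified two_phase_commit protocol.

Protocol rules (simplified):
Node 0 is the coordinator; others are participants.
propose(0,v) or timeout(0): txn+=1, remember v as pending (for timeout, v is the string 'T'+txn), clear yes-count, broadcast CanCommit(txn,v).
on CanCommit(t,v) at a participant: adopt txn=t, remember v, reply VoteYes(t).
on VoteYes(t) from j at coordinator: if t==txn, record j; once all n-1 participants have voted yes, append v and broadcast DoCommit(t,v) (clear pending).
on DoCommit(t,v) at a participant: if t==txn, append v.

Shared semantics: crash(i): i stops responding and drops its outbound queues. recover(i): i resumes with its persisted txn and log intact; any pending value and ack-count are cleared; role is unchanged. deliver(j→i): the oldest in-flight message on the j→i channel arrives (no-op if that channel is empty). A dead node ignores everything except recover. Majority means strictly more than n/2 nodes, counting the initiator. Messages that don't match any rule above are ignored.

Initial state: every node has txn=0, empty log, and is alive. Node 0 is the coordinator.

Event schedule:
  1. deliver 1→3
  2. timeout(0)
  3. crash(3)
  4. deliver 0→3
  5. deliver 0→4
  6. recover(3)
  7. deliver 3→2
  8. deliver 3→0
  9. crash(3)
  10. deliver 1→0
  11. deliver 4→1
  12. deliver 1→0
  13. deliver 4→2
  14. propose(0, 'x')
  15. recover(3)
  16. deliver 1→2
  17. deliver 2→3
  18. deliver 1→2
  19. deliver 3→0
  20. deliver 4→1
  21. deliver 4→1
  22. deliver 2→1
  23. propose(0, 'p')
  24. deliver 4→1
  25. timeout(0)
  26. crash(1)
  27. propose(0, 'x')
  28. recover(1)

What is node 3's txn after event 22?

after 1 — deliver 1→3: ·
after 2 — timeout(0): n0:coor/t1/[-]
after 3 — crash(3): n3:✗part/t0/[-]
after 4 — deliver 0→3: ·
after 5 — deliver 0→4: n4:part/t1/[-]
after 6 — recover(3): n3:part/t0/[-]
after 7 — deliver 3→2: ·
after 8 — deliver 3→0: ·
after 9 — crash(3): n3:✗part/t0/[-]
after 10 — deliver 1→0: ·
after 11 — deliver 4→1: ·
after 12 — deliver 1→0: ·
after 13 — deliver 4→2: ·
after 14 — propose(0,'x'): n0:coor/t2/[-]
after 15 — recover(3): n3:part/t0/[-]
after 16 — deliver 1→2: ·
after 17 — deliver 2→3: ·
after 18 — deliver 1→2: ·
after 19 — deliver 3→0: ·
after 20 — deliver 4→1: ·
after 21 — deliver 4→1: ·
after 22 — deliver 2→1: ·

0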